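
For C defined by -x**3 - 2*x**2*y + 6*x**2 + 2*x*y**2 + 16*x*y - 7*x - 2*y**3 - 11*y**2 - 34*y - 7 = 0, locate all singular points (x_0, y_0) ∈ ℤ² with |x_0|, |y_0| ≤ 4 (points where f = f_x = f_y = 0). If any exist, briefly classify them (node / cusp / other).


Singular points: {(3, -1)}; classification: node.

Compute partial derivatives:
  f_x = -3*x**2 - 4*x*y + 12*x + 2*y**2 + 16*y - 7.
  f_y = -2*x**2 + 4*x*y + 16*x - 6*y**2 - 22*y - 34.
Scan x_0 ∈ {−4, ..., 4}. For each x_0, f_y(x_0, y) is a polynomial in y; find its integer roots y ∈ {−4, ..., 4}, then test f_x and f at those candidates.
  x = -4: f_y(-4, y) = -6*y**2 - 38*y - 130; no integer root y with |y| ≤ 4.
  x = -3: f_y(-3, y) = -6*y**2 - 34*y - 100; no integer root y with |y| ≤ 4.
  x = -2: f_y(-2, y) = -6*y**2 - 30*y - 74; no integer root y with |y| ≤ 4.
  x = -1: f_y(-1, y) = -6*y**2 - 26*y - 52; no integer root y with |y| ≤ 4.
  x = 0: f_y(0, y) = -6*y**2 - 22*y - 34; no integer root y with |y| ≤ 4.
  x = 1: f_y(1, y) = -6*y**2 - 18*y - 20; no integer root y with |y| ≤ 4.
  x = 2: f_y(2, y) = -6*y**2 - 14*y - 10; no integer root y with |y| ≤ 4.
  x = 3: f_y(3, y) = -6*y**2 - 10*y - 4; vanishes at y ∈ {-1}. (3, -1): f_x = 0, f = 0 — SINGULAR.
  x = 4: f_y(4, y) = -6*y**2 - 6*y - 2; no integer root y with |y| ≤ 4.
Only singular point on the grid: (3, -1).
Classify: substitute x = 3 + u, y = -1 + v and expand: f = -u**3 - 2*u**2*v - u**2 + 2*u*v**2 - 2*v**3 + v**2.
No constant or linear terms (consistent with a singular point). Quadratic part: -u**2 + v**2. Cubic part: -u**3 - 2*u**2*v + 2*u*v**2 - 2*v**3.
The quadratic part v**2 - u**2 = (v − u)(v + u) splits into two distinct linear factors, so there are two distinct tangent lines y − -1 = ±(x − 3) — this is a node (ordinary double point).
Classification: node.


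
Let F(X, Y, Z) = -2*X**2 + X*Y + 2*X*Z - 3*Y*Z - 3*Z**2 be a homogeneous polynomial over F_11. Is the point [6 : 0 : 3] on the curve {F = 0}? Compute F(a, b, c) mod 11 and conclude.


F(6,0,3) ≡ 3 (mod 11); P is NOT on the curve.

Evaluate F(6, 0, 3) term-by-term (mod 11).
  -2*X**2 ↦ -2·36·1·1 = -72
  X*Y ↦ 1·6·0·1 = 0
  2*X*Z ↦ 2·6·1·3 = 36
  -3*Y*Z ↦ -3·1·0·3 = 0
  -3*Z**2 ↦ -3·1·1·9 = -27
Sum: F(6, 0, 3) = (-72) + (0) + (36) + (0) + (-27) = -63.
Reducing mod 11: -63 ≡ 3 (mod 11).
Since F(a, b, c) ≡ 3 ≠ 0 (mod 11), P does NOT lie on the curve.


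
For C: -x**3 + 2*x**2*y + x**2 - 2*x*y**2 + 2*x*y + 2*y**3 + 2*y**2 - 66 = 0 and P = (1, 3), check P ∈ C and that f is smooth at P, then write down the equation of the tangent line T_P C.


Tangent line at P: -x + 58*y - 173 = 0.

Step 1: f(1, 3) = 0, so P lies on C.
Step 2: partial derivatives
  f_x(x, y) = -3*x**2 + 4*x*y + 2*x - 2*y**2 + 2*y, f_y(x, y) = 2*x**2 - 4*x*y + 2*x + 6*y**2 + 4*y.
  f_x(P) = -1, f_y(P) = 58 (gradient nonzero, so P is smooth).
Step 3: tangent line at P: -1·(x − 1) + 58·(y − 3) = 0.
Expanding: -x + 58*y - 173 = 0.


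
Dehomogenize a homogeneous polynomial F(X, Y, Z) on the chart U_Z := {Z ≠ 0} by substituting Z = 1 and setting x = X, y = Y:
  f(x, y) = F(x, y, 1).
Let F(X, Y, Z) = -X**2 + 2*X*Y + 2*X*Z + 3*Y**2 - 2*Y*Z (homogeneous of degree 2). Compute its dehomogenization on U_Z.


f(x, y) = -x**2 + 2*x*y + 2*x + 3*y**2 - 2*y

On U_Z we set Z = 1. Each monomial c·X^i·Y^j·Z^k in F becomes c·x^i·y^j·1^k = c·x^i·y^j.
Substituting Z = 1: F(X, Y, 1) = -x**2 + 2*x*y + 2*x + 3*y**2 - 2*y.
Note: deg(f) ≤ deg(F) = 2; strict inequality happens when F is divisible by Z (lost terms).


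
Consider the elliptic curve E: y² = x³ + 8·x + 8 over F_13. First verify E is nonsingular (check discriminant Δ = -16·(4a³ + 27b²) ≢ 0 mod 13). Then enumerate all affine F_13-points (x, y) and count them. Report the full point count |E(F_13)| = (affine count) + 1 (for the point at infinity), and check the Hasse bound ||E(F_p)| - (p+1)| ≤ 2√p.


Affine points = {(1, 2), (1, 11), (4, 0), (5, 2), (5, 11), (6, 5), (6, 8), (7, 2), (7, 11), (8, 5), (8, 8), (9, 4), (9, 9), (10, 3), (10, 10), (11, 6), (11, 7), (12, 5), (12, 8)}; affine count = 19; |E(F_13)| = 20.

Discriminant check: Δ ∝ 4a³ + 27b² = 4·8³ + 27·8² = 4·512 + 27·64 ≡ 6 (mod 13). Nonzero ⇒ E is nonsingular.
For each x ∈ F_13, compute rhs = x³ + 8·x + 8 mod 13, then count y ∈ F_13 with y² ≡ rhs.
  x = 0: rhs = 8, matching y values: none (0 points).
  x = 1: rhs = 4, matching y values: 2, 11 (2 points).
  x = 2: rhs = 6, matching y values: none (0 points).
  x = 3: rhs = 7, matching y values: none (0 points).
  x = 4: rhs = 0, matching y values: 0 (1 points).
  x = 5: rhs = 4, matching y values: 2, 11 (2 points).
  x = 6: rhs = 12, matching y values: 5, 8 (2 points).
  x = 7: rhs = 4, matching y values: 2, 11 (2 points).
  x = 8: rhs = 12, matching y values: 5, 8 (2 points).
  x = 9: rhs = 3, matching y values: 4, 9 (2 points).
  x = 10: rhs = 9, matching y values: 3, 10 (2 points).
  x = 11: rhs = 10, matching y values: 6, 7 (2 points).
  x = 12: rhs = 12, matching y values: 5, 8 (2 points).
Total affine count: 19.
Full point count |E(F_13)| = 19 + 1 = 20.
Hasse bound: |20 − (13+1)| = |6| = 6 ≤ 2√13 ≈ 7.2111 ✓.


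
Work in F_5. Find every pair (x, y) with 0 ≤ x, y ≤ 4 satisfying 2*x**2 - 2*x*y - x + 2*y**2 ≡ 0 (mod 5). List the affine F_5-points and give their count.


Affine F_5-points: {(0, 0), (1, 2), (1, 4), (3, 0), (3, 3), (4, 2)}; count = 6.

For each of the 25 pairs (x, y) ∈ F_5², evaluate f(x, y) mod 5. Record the zeros.
  x = 0: [0↦0, 1↦2, 2↦3, 3↦3, 4↦2]  zeros at y ∈ {0}
  x = 1: [0↦1, 1↦1, 2↦0, 3↦3, 4↦0]  zeros at y ∈ {2, 4}
  x = 2: [0↦1, 1↦4, 2↦1, 3↦2, 4↦2]  zeros at y ∈ ∅
  x = 3: [0↦0, 1↦1, 2↦1, 3↦0, 4↦3]  zeros at y ∈ {0, 3}
  x = 4: [0↦3, 1↦2, 2↦0, 3↦2, 4↦3]  zeros at y ∈ {2}
Collecting zeros: affine points = {(0, 0), (1, 2), (1, 4), (3, 0), (3, 3), (4, 2)}.
Total count |C(F_5)_aff| = 6.


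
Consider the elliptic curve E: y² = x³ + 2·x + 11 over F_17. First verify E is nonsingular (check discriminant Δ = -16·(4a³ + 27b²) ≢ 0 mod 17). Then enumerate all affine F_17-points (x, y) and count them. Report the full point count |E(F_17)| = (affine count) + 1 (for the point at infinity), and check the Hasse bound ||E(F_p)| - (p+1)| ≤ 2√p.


Affine points = {(4, 7), (4, 10), (6, 1), (6, 16), (11, 2), (11, 15), (15, 4), (15, 13), (16, 5), (16, 12)}; affine count = 10; |E(F_17)| = 11.

Discriminant check: Δ ∝ 4a³ + 27b² = 4·2³ + 27·11² = 4·8 + 27·121 ≡ 1 (mod 17). Nonzero ⇒ E is nonsingular.
For each x ∈ F_17, compute rhs = x³ + 2·x + 11 mod 17, then count y ∈ F_17 with y² ≡ rhs.
  x = 0: rhs = 11, matching y values: none (0 points).
  x = 1: rhs = 14, matching y values: none (0 points).
  x = 2: rhs = 6, matching y values: none (0 points).
  x = 3: rhs = 10, matching y values: none (0 points).
  x = 4: rhs = 15, matching y values: 7, 10 (2 points).
  x = 5: rhs = 10, matching y values: none (0 points).
  x = 6: rhs = 1, matching y values: 1, 16 (2 points).
  x = 7: rhs = 11, matching y values: none (0 points).
  x = 8: rhs = 12, matching y values: none (0 points).
  x = 9: rhs = 10, matching y values: none (0 points).
  x = 10: rhs = 11, matching y values: none (0 points).
  x = 11: rhs = 4, matching y values: 2, 15 (2 points).
  x = 12: rhs = 12, matching y values: none (0 points).
  x = 13: rhs = 7, matching y values: none (0 points).
  x = 14: rhs = 12, matching y values: none (0 points).
  x = 15: rhs = 16, matching y values: 4, 13 (2 points).
  x = 16: rhs = 8, matching y values: 5, 12 (2 points).
Total affine count: 10.
Full point count |E(F_17)| = 10 + 1 = 11.
Hasse bound: |11 − (17+1)| = |-7| = 7 ≤ 2√17 ≈ 8.2462 ✓.


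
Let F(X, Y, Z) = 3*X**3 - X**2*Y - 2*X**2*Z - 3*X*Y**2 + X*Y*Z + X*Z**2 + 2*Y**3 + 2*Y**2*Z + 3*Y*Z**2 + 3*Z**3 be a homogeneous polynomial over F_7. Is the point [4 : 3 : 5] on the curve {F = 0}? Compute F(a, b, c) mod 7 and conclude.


F(4,3,5) ≡ 3 (mod 7); P is NOT on the curve.

Evaluate F(4, 3, 5) term-by-term (mod 7).
  3*X**3 ↦ 3·64·1·1 = 192
  -X**2*Y ↦ -1·16·3·1 = -48
  -2*X**2*Z ↦ -2·16·1·5 = -160
  -3*X*Y**2 ↦ -3·4·9·1 = -108
  X*Y*Z ↦ 1·4·3·5 = 60
  X*Z**2 ↦ 1·4·1·25 = 100
  2*Y**3 ↦ 2·1·27·1 = 54
  2*Y**2*Z ↦ 2·1·9·5 = 90
  3*Y*Z**2 ↦ 3·1·3·25 = 225
  3*Z**3 ↦ 3·1·1·125 = 375
Sum: F(4, 3, 5) = (192) + (-48) + (-160) + (-108) + (60) + (100) + (54) + (90) + (225) + (375) = 780.
Reducing mod 7: 780 ≡ 3 (mod 7).
Since F(a, b, c) ≡ 3 ≠ 0 (mod 7), P does NOT lie on the curve.


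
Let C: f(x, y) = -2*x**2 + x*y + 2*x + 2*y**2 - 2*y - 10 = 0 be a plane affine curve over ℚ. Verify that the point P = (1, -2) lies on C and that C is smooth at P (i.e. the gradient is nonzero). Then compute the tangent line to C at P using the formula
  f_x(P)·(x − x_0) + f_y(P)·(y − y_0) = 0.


Tangent line at P: -4*x - 9*y - 14 = 0.

Step 1: f(1, -2) = 0, so P lies on C.
Step 2: partial derivatives
  f_x(x, y) = -4*x + y + 2, f_y(x, y) = x + 4*y - 2.
  f_x(P) = -4, f_y(P) = -9 (gradient nonzero, so P is smooth).
Step 3: tangent line at P: -4·(x − 1) + -9·(y − -2) = 0.
Expanding: -4*x - 9*y - 14 = 0.


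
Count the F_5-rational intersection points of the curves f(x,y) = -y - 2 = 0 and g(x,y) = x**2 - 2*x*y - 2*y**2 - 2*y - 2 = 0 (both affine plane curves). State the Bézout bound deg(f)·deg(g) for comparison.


Common zeros: {(3, 3)}; count = 1; Bézout bound = 2.

deg(f) = 1, deg(g) = 2, so Bézout bound = 2.
Scan x ∈ F_5. For each x, list the y ∈ F_5 with f(x, y) ≡ 0 and those with g(x, y) ≡ 0 (mod 5); the common zeros in that column are the intersection.
  x = 0: f ≡ 0 at y ∈ {3}; g ≡ 0 at y ∈ ∅; common: ∅.
  x = 1: f ≡ 0 at y ∈ {3}; g ≡ 0 at y ∈ ∅; common: ∅.
  x = 2: f ≡ 0 at y ∈ {3}; g ≡ 0 at y ∈ ∅; common: ∅.
  x = 3: f ≡ 0 at y ∈ {3}; g ≡ 0 at y ∈ {3}; common: {3}.
  x = 4: f ≡ 0 at y ∈ {3}; g ≡ 0 at y ∈ ∅; common: ∅.
Collecting: common zeros = {(3, 3)}, so the count is 1.
Comparison with the Bézout bound: 1 ≤ 2 = deg(f)·deg(g), as expected for curves with no common component (the affine F_5-count falls short of the bound because intersections may lie at infinity, over extension fields, or carry multiplicity).


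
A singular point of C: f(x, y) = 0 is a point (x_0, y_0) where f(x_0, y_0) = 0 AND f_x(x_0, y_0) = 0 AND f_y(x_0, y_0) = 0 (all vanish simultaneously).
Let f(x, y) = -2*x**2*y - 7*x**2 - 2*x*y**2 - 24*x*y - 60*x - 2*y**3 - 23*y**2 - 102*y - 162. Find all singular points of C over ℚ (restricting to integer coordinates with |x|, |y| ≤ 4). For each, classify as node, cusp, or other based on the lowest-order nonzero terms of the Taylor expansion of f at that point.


Singular points: {(-3, -3)}; classification: node.

Compute partial derivatives:
  f_x = -4*x*y - 14*x - 2*y**2 - 24*y - 60.
  f_y = -2*x**2 - 4*x*y - 24*x - 6*y**2 - 46*y - 102.
Scan x_0 ∈ {−4, ..., 4}. For each x_0, f_y(x_0, y) is a polynomial in y; find its integer roots y ∈ {−4, ..., 4}, then test f_x and f at those candidates.
  x = -4: f_y(-4, y) = -6*y**2 - 30*y - 38; no integer root y with |y| ≤ 4.
  x = -3: f_y(-3, y) = -6*y**2 - 34*y - 48; vanishes at y ∈ {-3}. (-3, -3): f_x = 0, f = 0 — SINGULAR.
  x = -2: f_y(-2, y) = -6*y**2 - 38*y - 62; no integer root y with |y| ≤ 4.
  x = -1: f_y(-1, y) = -6*y**2 - 42*y - 80; no integer root y with |y| ≤ 4.
  x = 0: f_y(0, y) = -6*y**2 - 46*y - 102; no integer root y with |y| ≤ 4.
  x = 1: f_y(1, y) = -6*y**2 - 50*y - 128; no integer root y with |y| ≤ 4.
  x = 2: f_y(2, y) = -6*y**2 - 54*y - 158; no integer root y with |y| ≤ 4.
  x = 3: f_y(3, y) = -6*y**2 - 58*y - 192; no integer root y with |y| ≤ 4.
  x = 4: f_y(4, y) = -6*y**2 - 62*y - 230; no integer root y with |y| ≤ 4.
Only singular point on the grid: (-3, -3).
Classify: substitute x = -3 + u, y = -3 + v and expand: f = -2*u**2*v - u**2 - 2*u*v**2 - 2*v**3 + v**2.
No constant or linear terms (consistent with a singular point). Quadratic part: -u**2 + v**2. Cubic part: -2*u**2*v - 2*u*v**2 - 2*v**3.
The quadratic part v**2 - u**2 = (v − u)(v + u) splits into two distinct linear factors, so there are two distinct tangent lines y − -3 = ±(x − -3) — this is a node (ordinary double point).
Classification: node.


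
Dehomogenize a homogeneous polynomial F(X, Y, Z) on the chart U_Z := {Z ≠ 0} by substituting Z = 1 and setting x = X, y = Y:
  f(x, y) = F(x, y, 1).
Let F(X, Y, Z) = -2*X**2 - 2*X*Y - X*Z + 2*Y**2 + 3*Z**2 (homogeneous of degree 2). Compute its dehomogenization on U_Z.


f(x, y) = -2*x**2 - 2*x*y - x + 2*y**2 + 3

On U_Z we set Z = 1. Each monomial c·X^i·Y^j·Z^k in F becomes c·x^i·y^j·1^k = c·x^i·y^j.
Substituting Z = 1: F(X, Y, 1) = -2*x**2 - 2*x*y - x + 2*y**2 + 3.
Note: deg(f) ≤ deg(F) = 2; strict inequality happens when F is divisible by Z (lost terms).


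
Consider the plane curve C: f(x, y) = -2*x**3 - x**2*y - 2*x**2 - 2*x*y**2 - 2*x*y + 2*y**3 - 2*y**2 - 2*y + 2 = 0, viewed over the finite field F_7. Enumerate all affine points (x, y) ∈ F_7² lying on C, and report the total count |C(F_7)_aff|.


Affine F_7-points: {(0, 1), (0, 6), (1, 4), (2, 5), (3, 0), (3, 5), (3, 6), (4, 4), (6, 4)}; count = 9.

For each of the 49 pairs (x, y) ∈ F_7², evaluate f(x, y) mod 7. Record the zeros.
  x = 0: [0↦2, 1↦0, 2↦6, 3↦4, 4↦6, 5↦3, 6↦0]  zeros at y ∈ {1, 6}
  x = 1: [0↦5, 1↦5, 2↦2, 3↦1, 4↦0, 5↦4, 6↦4]  zeros at y ∈ {4}
  x = 2: [0↦6, 1↦6, 2↦6, 3↦4, 4↦5, 5↦0, 6↦1]  zeros at y ∈ {5}
  x = 3: [0↦0, 1↦5, 2↦6, 3↦1, 4↦2, 5↦0, 6↦0]  zeros at y ∈ {0, 5, 6}
  x = 4: [0↦3, 1↦4, 2↦4, 3↦1, 4↦0, 5↦6, 6↦3]  zeros at y ∈ {4}
  x = 5: [0↦3, 1↦5, 2↦2, 3↦6, 4↦1, 5↦6, 6↦5]  zeros at y ∈ ∅
  x = 6: [0↦2, 1↦3, 2↦2, 3↦4, 4↦0, 5↦2, 6↦1]  zeros at y ∈ {4}
Collecting zeros: affine points = {(0, 1), (0, 6), (1, 4), (2, 5), (3, 0), (3, 5), (3, 6), (4, 4), (6, 4)}.
Total count |C(F_7)_aff| = 9.


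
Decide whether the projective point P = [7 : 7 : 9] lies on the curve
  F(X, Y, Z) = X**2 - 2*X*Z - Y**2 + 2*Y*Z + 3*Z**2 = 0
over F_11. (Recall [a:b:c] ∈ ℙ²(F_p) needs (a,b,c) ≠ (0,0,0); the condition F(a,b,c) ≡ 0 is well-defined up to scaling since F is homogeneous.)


F(7,7,9) ≡ 1 (mod 11); P is NOT on the curve.

Evaluate F(7, 7, 9) term-by-term (mod 11).
  X**2 ↦ 1·49·1·1 = 49
  -2*X*Z ↦ -2·7·1·9 = -126
  -Y**2 ↦ -1·1·49·1 = -49
  2*Y*Z ↦ 2·1·7·9 = 126
  3*Z**2 ↦ 3·1·1·81 = 243
Sum: F(7, 7, 9) = (49) + (-126) + (-49) + (126) + (243) = 243.
Reducing mod 11: 243 ≡ 1 (mod 11).
Since F(a, b, c) ≡ 1 ≠ 0 (mod 11), P does NOT lie on the curve.


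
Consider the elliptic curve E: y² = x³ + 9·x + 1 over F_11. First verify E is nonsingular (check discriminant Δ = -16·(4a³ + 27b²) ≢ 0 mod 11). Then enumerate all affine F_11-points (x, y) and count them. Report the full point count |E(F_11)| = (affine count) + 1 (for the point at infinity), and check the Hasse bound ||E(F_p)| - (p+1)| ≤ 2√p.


Affine points = {(0, 1), (0, 10), (1, 0), (2, 4), (2, 7), (3, 0), (7, 0)}; affine count = 7; |E(F_11)| = 8.

Discriminant check: Δ ∝ 4a³ + 27b² = 4·9³ + 27·1² = 4·729 + 27·1 ≡ 6 (mod 11). Nonzero ⇒ E is nonsingular.
For each x ∈ F_11, compute rhs = x³ + 9·x + 1 mod 11, then count y ∈ F_11 with y² ≡ rhs.
  x = 0: rhs = 1, matching y values: 1, 10 (2 points).
  x = 1: rhs = 0, matching y values: 0 (1 points).
  x = 2: rhs = 5, matching y values: 4, 7 (2 points).
  x = 3: rhs = 0, matching y values: 0 (1 points).
  x = 4: rhs = 2, matching y values: none (0 points).
  x = 5: rhs = 6, matching y values: none (0 points).
  x = 6: rhs = 7, matching y values: none (0 points).
  x = 7: rhs = 0, matching y values: 0 (1 points).
  x = 8: rhs = 2, matching y values: none (0 points).
  x = 9: rhs = 8, matching y values: none (0 points).
  x = 10: rhs = 2, matching y values: none (0 points).
Total affine count: 7.
Full point count |E(F_11)| = 7 + 1 = 8.
Hasse bound: |8 − (11+1)| = |-4| = 4 ≤ 2√11 ≈ 6.6332 ✓.


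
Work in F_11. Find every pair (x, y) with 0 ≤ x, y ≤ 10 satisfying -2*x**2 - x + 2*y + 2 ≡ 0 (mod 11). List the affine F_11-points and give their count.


Affine F_11-points: {(0, 10), (1, 6), (2, 4), (3, 4), (4, 6), (5, 10), (6, 5), (7, 2), (8, 1), (9, 2), (10, 5)}; count = 11.

For each of the 121 pairs (x, y) ∈ F_11², evaluate f(x, y) mod 11. Record the zeros.
  x = 0: [0↦2, 1↦4, 2↦6, 3↦8, 4↦10, 5↦1, 6↦3, 7↦5, 8↦7, 9↦9, 10↦0]  zeros at y ∈ {10}
  x = 1: [0↦10, 1↦1, 2↦3, 3↦5, 4↦7, 5↦9, 6↦0, 7↦2, 8↦4, 9↦6, 10↦8]  zeros at y ∈ {6}
  x = 2: [0↦3, 1↦5, 2↦7, 3↦9, 4↦0, 5↦2, 6↦4, 7↦6, 8↦8, 9↦10, 10↦1]  zeros at y ∈ {4}
  x = 3: [0↦3, 1↦5, 2↦7, 3↦9, 4↦0, 5↦2, 6↦4, 7↦6, 8↦8, 9↦10, 10↦1]  zeros at y ∈ {4}
  x = 4: [0↦10, 1↦1, 2↦3, 3↦5, 4↦7, 5↦9, 6↦0, 7↦2, 8↦4, 9↦6, 10↦8]  zeros at y ∈ {6}
  x = 5: [0↦2, 1↦4, 2↦6, 3↦8, 4↦10, 5↦1, 6↦3, 7↦5, 8↦7, 9↦9, 10↦0]  zeros at y ∈ {10}
  x = 6: [0↦1, 1↦3, 2↦5, 3↦7, 4↦9, 5↦0, 6↦2, 7↦4, 8↦6, 9↦8, 10↦10]  zeros at y ∈ {5}
  x = 7: [0↦7, 1↦9, 2↦0, 3↦2, 4↦4, 5↦6, 6↦8, 7↦10, 8↦1, 9↦3, 10↦5]  zeros at y ∈ {2}
  x = 8: [0↦9, 1↦0, 2↦2, 3↦4, 4↦6, 5↦8, 6↦10, 7↦1, 8↦3, 9↦5, 10↦7]  zeros at y ∈ {1}
  x = 9: [0↦7, 1↦9, 2↦0, 3↦2, 4↦4, 5↦6, 6↦8, 7↦10, 8↦1, 9↦3, 10↦5]  zeros at y ∈ {2}
  x = 10: [0↦1, 1↦3, 2↦5, 3↦7, 4↦9, 5↦0, 6↦2, 7↦4, 8↦6, 9↦8, 10↦10]  zeros at y ∈ {5}
Collecting zeros: affine points = {(0, 10), (1, 6), (2, 4), (3, 4), (4, 6), (5, 10), (6, 5), (7, 2), (8, 1), (9, 2), (10, 5)}.
Total count |C(F_11)_aff| = 11.


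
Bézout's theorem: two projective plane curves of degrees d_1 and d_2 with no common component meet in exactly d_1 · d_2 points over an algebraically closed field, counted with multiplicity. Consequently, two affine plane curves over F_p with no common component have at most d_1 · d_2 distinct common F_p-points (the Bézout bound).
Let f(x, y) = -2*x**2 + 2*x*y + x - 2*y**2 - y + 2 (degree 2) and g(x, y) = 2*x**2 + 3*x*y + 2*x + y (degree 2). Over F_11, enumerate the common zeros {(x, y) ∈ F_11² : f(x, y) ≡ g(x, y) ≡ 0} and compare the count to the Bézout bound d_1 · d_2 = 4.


Common zeros: {(3, 2)}; count = 1; Bézout bound = 4.

deg(f) = 2, deg(g) = 2, so Bézout bound = 4.
Scan x ∈ F_11. For each x, list the y ∈ F_11 with f(x, y) ≡ 0 and those with g(x, y) ≡ 0 (mod 11); the common zeros in that column are the intersection.
  x = 0: f ≡ 0 at y ∈ ∅; g ≡ 0 at y ∈ {0}; common: ∅.
  x = 1: f ≡ 0 at y ∈ {1, 5}; g ≡ 0 at y ∈ {10}; common: ∅.
  x = 2: f ≡ 0 at y ∈ ∅; g ≡ 0 at y ∈ {3}; common: ∅.
  x = 3: f ≡ 0 at y ∈ {2, 6}; g ≡ 0 at y ∈ {2}; common: {2}.
  x = 4: f ≡ 0 at y ∈ ∅; g ≡ 0 at y ∈ {2}; common: ∅.
  x = 5: f ≡ 0 at y ∈ {2, 8}; g ≡ 0 at y ∈ {10}; common: ∅.
  x = 6: f ≡ 0 at y ∈ {1, 10}; g ≡ 0 at y ∈ {6}; common: ∅.
  x = 7: f ≡ 0 at y ∈ ∅; g ≡ 0 at y ∈ ∅; common: ∅.
  x = 8: f ≡ 0 at y ∈ ∅; g ≡ 0 at y ∈ {7}; common: ∅.
  x = 9: f ≡ 0 at y ∈ {6, 8}; g ≡ 0 at y ∈ {3}; common: ∅.
  x = 10: f ≡ 0 at y ∈ {5, 10}; g ≡ 0 at y ∈ {0}; common: ∅.
Collecting: common zeros = {(3, 2)}, so the count is 1.
Comparison with the Bézout bound: 1 ≤ 4 = deg(f)·deg(g), as expected for curves with no common component (the affine F_11-count falls short of the bound because intersections may lie at infinity, over extension fields, or carry multiplicity).


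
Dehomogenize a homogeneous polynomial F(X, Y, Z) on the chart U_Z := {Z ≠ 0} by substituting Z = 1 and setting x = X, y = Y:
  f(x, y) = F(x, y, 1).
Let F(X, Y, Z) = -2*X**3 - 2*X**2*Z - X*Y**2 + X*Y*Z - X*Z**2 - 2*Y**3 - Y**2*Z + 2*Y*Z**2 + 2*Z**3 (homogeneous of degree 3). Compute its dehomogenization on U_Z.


f(x, y) = -2*x**3 - 2*x**2 - x*y**2 + x*y - x - 2*y**3 - y**2 + 2*y + 2

On U_Z we set Z = 1. Each monomial c·X^i·Y^j·Z^k in F becomes c·x^i·y^j·1^k = c·x^i·y^j.
Substituting Z = 1: F(X, Y, 1) = -2*x**3 - 2*x**2 - x*y**2 + x*y - x - 2*y**3 - y**2 + 2*y + 2.
Note: deg(f) ≤ deg(F) = 3; strict inequality happens when F is divisible by Z (lost terms).


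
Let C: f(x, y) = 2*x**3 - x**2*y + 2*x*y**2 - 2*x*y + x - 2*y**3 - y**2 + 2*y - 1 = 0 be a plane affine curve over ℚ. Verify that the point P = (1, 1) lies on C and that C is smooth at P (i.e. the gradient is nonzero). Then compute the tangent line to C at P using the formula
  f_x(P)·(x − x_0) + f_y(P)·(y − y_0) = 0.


Tangent line at P: 5*x - 5*y = 0.

Step 1: f(1, 1) = 0, so P lies on C.
Step 2: partial derivatives
  f_x(x, y) = 6*x**2 - 2*x*y + 2*y**2 - 2*y + 1, f_y(x, y) = -x**2 + 4*x*y - 2*x - 6*y**2 - 2*y + 2.
  f_x(P) = 5, f_y(P) = -5 (gradient nonzero, so P is smooth).
Step 3: tangent line at P: 5·(x − 1) + -5·(y − 1) = 0.
Expanding: 5*x - 5*y = 0.


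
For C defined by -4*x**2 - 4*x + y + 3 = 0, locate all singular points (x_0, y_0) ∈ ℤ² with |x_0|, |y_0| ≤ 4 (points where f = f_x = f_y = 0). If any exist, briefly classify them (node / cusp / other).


No singular points in the scanned grid; C is smooth there.

Compute partial derivatives:
  f_x = -8*x - 4.
  f_y = 1.
f_y = 1 is a nonzero constant, so f_y never vanishes: no point (x, y) can satisfy f = f_x = f_y = 0. In particular no (x, y) ∈ {−4, ..., 4}² is singular; the curve is smooth.


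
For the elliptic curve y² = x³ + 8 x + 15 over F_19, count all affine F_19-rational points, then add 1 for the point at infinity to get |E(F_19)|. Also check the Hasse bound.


Affine points = {(1, 9), (1, 10), (2, 1), (2, 18), (3, 3), (3, 16), (4, 4), (4, 15), (5, 3), (5, 16), (11, 3), (11, 16), (13, 6), (13, 13), (18, 5), (18, 14)}; affine count = 16; |E(F_19)| = 17.

Discriminant check: Δ ∝ 4a³ + 27b² = 4·8³ + 27·15² = 4·512 + 27·225 ≡ 10 (mod 19). Nonzero ⇒ E is nonsingular.
For each x ∈ F_19, compute rhs = x³ + 8·x + 15 mod 19, then count y ∈ F_19 with y² ≡ rhs.
  x = 0: rhs = 15, matching y values: none (0 points).
  x = 1: rhs = 5, matching y values: 9, 10 (2 points).
  x = 2: rhs = 1, matching y values: 1, 18 (2 points).
  x = 3: rhs = 9, matching y values: 3, 16 (2 points).
  x = 4: rhs = 16, matching y values: 4, 15 (2 points).
  x = 5: rhs = 9, matching y values: 3, 16 (2 points).
  x = 6: rhs = 13, matching y values: none (0 points).
  x = 7: rhs = 15, matching y values: none (0 points).
  x = 8: rhs = 2, matching y values: none (0 points).
  x = 9: rhs = 18, matching y values: none (0 points).
  x = 10: rhs = 12, matching y values: none (0 points).
  x = 11: rhs = 9, matching y values: 3, 16 (2 points).
  x = 12: rhs = 15, matching y values: none (0 points).
  x = 13: rhs = 17, matching y values: 6, 13 (2 points).
  x = 14: rhs = 2, matching y values: none (0 points).
  x = 15: rhs = 14, matching y values: none (0 points).
  x = 16: rhs = 2, matching y values: none (0 points).
  x = 17: rhs = 10, matching y values: none (0 points).
  x = 18: rhs = 6, matching y values: 5, 14 (2 points).
Total affine count: 16.
Full point count |E(F_19)| = 16 + 1 = 17.
Hasse bound: |17 − (19+1)| = |-3| = 3 ≤ 2√19 ≈ 8.7178 ✓.


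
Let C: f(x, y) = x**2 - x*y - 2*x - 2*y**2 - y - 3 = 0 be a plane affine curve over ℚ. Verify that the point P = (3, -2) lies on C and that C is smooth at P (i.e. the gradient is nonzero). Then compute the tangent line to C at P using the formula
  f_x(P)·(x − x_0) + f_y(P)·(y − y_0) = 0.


Tangent line at P: 6*x + 4*y - 10 = 0.

Step 1: f(3, -2) = 0, so P lies on C.
Step 2: partial derivatives
  f_x(x, y) = 2*x - y - 2, f_y(x, y) = -x - 4*y - 1.
  f_x(P) = 6, f_y(P) = 4 (gradient nonzero, so P is smooth).
Step 3: tangent line at P: 6·(x − 3) + 4·(y − -2) = 0.
Expanding: 6*x + 4*y - 10 = 0.


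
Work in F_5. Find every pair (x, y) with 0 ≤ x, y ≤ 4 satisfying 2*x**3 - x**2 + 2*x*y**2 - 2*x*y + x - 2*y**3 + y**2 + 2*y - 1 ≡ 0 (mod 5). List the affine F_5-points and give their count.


Affine F_5-points: {(0, 1), (0, 3), (0, 4), (3, 4), (4, 0)}; count = 5.

For each of the 25 pairs (x, y) ∈ F_5², evaluate f(x, y) mod 5. Record the zeros.
  x = 0: [0↦4, 1↦0, 2↦1, 3↦0, 4↦0]  zeros at y ∈ {1, 3, 4}
  x = 1: [0↦1, 1↦2, 2↦2, 3↦4, 4↦1]  zeros at y ∈ ∅
  x = 2: [0↦3, 1↦4, 2↦3, 3↦3, 4↦2]  zeros at y ∈ ∅
  x = 3: [0↦2, 1↦3, 2↦1, 3↦4, 4↦0]  zeros at y ∈ {4}
  x = 4: [0↦0, 1↦1, 2↦3, 3↦4, 4↦2]  zeros at y ∈ {0}
Collecting zeros: affine points = {(0, 1), (0, 3), (0, 4), (3, 4), (4, 0)}.
Total count |C(F_5)_aff| = 5.


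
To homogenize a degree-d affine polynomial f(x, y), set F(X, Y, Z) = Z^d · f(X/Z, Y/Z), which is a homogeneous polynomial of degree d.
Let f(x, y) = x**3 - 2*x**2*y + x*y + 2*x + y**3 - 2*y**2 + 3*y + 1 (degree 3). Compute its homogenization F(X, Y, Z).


F(X, Y, Z) = X**3 - 2*X**2*Y + X*Y*Z + 2*X*Z**2 + Y**3 - 2*Y**2*Z + 3*Y*Z**2 + Z**3

deg(f) = 3.
Substitute x = X/Z, y = Y/Z into f, then multiply by Z^3.
  monomial 1·x^3·y^0 ↦ 1·X^3·Y^0·Z^0.
  monomial -2·x^2·y^1 ↦ -2·X^2·Y^1·Z^0.
  monomial 1·x^1·y^1 ↦ 1·X^1·Y^1·Z^1.
  monomial 2·x^1·y^0 ↦ 2·X^1·Y^0·Z^2.
  monomial 1·x^0·y^3 ↦ 1·X^0·Y^3·Z^0.
  monomial -2·x^0·y^2 ↦ -2·X^0·Y^2·Z^1.
  monomial 3·x^0·y^1 ↦ 3·X^0·Y^1·Z^2.
  monomial 1·x^0·y^0 ↦ 1·X^0·Y^0·Z^3.
Collecting: F(X, Y, Z) = X**3 - 2*X**2*Y + X*Y*Z + 2*X*Z**2 + Y**3 - 2*Y**2*Z + 3*Y*Z**2 + Z**3.


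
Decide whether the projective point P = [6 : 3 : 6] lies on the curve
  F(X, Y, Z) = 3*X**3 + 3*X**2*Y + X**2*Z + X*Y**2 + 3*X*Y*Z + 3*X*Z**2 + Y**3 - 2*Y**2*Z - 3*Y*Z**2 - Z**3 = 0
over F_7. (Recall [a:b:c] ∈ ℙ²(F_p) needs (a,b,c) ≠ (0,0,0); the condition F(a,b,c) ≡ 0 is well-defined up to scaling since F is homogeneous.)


F(6,3,6) ≡ 4 (mod 7); P is NOT on the curve.

Evaluate F(6, 3, 6) term-by-term (mod 7).
  3*X**3 ↦ 3·216·1·1 = 648
  3*X**2*Y ↦ 3·36·3·1 = 324
  X**2*Z ↦ 1·36·1·6 = 216
  X*Y**2 ↦ 1·6·9·1 = 54
  3*X*Y*Z ↦ 3·6·3·6 = 324
  3*X*Z**2 ↦ 3·6·1·36 = 648
  Y**3 ↦ 1·1·27·1 = 27
  -2*Y**2*Z ↦ -2·1·9·6 = -108
  -3*Y*Z**2 ↦ -3·1·3·36 = -324
  -Z**3 ↦ -1·1·1·216 = -216
Sum: F(6, 3, 6) = (648) + (324) + (216) + (54) + (324) + (648) + (27) + (-108) + (-324) + (-216) = 1593.
Reducing mod 7: 1593 ≡ 4 (mod 7).
Since F(a, b, c) ≡ 4 ≠ 0 (mod 7), P does NOT lie on the curve.


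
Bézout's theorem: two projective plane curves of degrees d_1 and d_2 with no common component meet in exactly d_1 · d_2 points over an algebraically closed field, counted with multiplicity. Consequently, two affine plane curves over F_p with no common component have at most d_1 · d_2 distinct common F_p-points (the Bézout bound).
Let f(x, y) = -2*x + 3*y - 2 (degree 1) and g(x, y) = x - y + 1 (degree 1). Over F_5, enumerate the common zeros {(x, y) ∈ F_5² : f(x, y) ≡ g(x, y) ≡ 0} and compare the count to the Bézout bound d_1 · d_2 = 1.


Common zeros: {(4, 0)}; count = 1; Bézout bound = 1.

deg(f) = 1, deg(g) = 1, so Bézout bound = 1.
Scan x ∈ F_5. For each x, list the y ∈ F_5 with f(x, y) ≡ 0 and those with g(x, y) ≡ 0 (mod 5); the common zeros in that column are the intersection.
  x = 0: f ≡ 0 at y ∈ {4}; g ≡ 0 at y ∈ {1}; common: ∅.
  x = 1: f ≡ 0 at y ∈ {3}; g ≡ 0 at y ∈ {2}; common: ∅.
  x = 2: f ≡ 0 at y ∈ {2}; g ≡ 0 at y ∈ {3}; common: ∅.
  x = 3: f ≡ 0 at y ∈ {1}; g ≡ 0 at y ∈ {4}; common: ∅.
  x = 4: f ≡ 0 at y ∈ {0}; g ≡ 0 at y ∈ {0}; common: {0}.
Collecting: common zeros = {(4, 0)}, so the count is 1.
Comparison with the Bézout bound: 1 ≤ 1 = deg(f)·deg(g), as expected for curves with no common component (the bound is attained).


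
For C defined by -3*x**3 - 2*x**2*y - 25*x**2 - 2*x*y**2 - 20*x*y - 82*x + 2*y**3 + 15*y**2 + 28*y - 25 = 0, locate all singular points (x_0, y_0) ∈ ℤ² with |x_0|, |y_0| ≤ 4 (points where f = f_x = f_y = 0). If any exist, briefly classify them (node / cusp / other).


Singular points: {(-2, -3)}; classification: node.

Compute partial derivatives:
  f_x = -9*x**2 - 4*x*y - 50*x - 2*y**2 - 20*y - 82.
  f_y = -2*x**2 - 4*x*y - 20*x + 6*y**2 + 30*y + 28.
Scan x_0 ∈ {−4, ..., 4}. For each x_0, f_y(x_0, y) is a polynomial in y; find its integer roots y ∈ {−4, ..., 4}, then test f_x and f at those candidates.
  x = -4: f_y(-4, y) = 6*y**2 + 46*y + 76; no integer root y with |y| ≤ 4.
  x = -3: f_y(-3, y) = 6*y**2 + 42*y + 70; no integer root y with |y| ≤ 4.
  x = -2: f_y(-2, y) = 6*y**2 + 38*y + 60; vanishes at y ∈ {-3}. (-2, -3): f_x = 0, f = 0 — SINGULAR.
  x = -1: f_y(-1, y) = 6*y**2 + 34*y + 46; no integer root y with |y| ≤ 4.
  x = 0: f_y(0, y) = 6*y**2 + 30*y + 28; no integer root y with |y| ≤ 4.
  x = 1: f_y(1, y) = 6*y**2 + 26*y + 6; no integer root y with |y| ≤ 4.
  x = 2: f_y(2, y) = 6*y**2 + 22*y - 20; no integer root y with |y| ≤ 4.
  x = 3: f_y(3, y) = 6*y**2 + 18*y - 50; no integer root y with |y| ≤ 4.
  x = 4: f_y(4, y) = 6*y**2 + 14*y - 84; no integer root y with |y| ≤ 4.
Only singular point on the grid: (-2, -3).
Classify: substitute x = -2 + u, y = -3 + v and expand: f = -3*u**3 - 2*u**2*v - u**2 - 2*u*v**2 + 2*v**3 + v**2.
No constant or linear terms (consistent with a singular point). Quadratic part: -u**2 + v**2. Cubic part: -3*u**3 - 2*u**2*v - 2*u*v**2 + 2*v**3.
The quadratic part v**2 - u**2 = (v − u)(v + u) splits into two distinct linear factors, so there are two distinct tangent lines y − -3 = ±(x − -2) — this is a node (ordinary double point).
Classification: node.


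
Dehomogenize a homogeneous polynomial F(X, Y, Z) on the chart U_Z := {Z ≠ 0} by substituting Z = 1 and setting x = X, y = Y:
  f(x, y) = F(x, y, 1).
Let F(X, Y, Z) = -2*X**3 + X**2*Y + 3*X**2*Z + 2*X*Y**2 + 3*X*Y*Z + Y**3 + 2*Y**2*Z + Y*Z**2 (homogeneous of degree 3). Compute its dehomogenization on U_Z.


f(x, y) = -2*x**3 + x**2*y + 3*x**2 + 2*x*y**2 + 3*x*y + y**3 + 2*y**2 + y

On U_Z we set Z = 1. Each monomial c·X^i·Y^j·Z^k in F becomes c·x^i·y^j·1^k = c·x^i·y^j.
Substituting Z = 1: F(X, Y, 1) = -2*x**3 + x**2*y + 3*x**2 + 2*x*y**2 + 3*x*y + y**3 + 2*y**2 + y.
Note: deg(f) ≤ deg(F) = 3; strict inequality happens when F is divisible by Z (lost terms).


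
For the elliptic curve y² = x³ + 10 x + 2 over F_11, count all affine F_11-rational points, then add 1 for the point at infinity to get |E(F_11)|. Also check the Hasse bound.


Affine points = {(3, 2), (3, 9), (5, 1), (5, 10), (6, 5), (6, 6), (8, 0)}; affine count = 7; |E(F_11)| = 8.

Discriminant check: Δ ∝ 4a³ + 27b² = 4·10³ + 27·2² = 4·1000 + 27·4 ≡ 5 (mod 11). Nonzero ⇒ E is nonsingular.
For each x ∈ F_11, compute rhs = x³ + 10·x + 2 mod 11, then count y ∈ F_11 with y² ≡ rhs.
  x = 0: rhs = 2, matching y values: none (0 points).
  x = 1: rhs = 2, matching y values: none (0 points).
  x = 2: rhs = 8, matching y values: none (0 points).
  x = 3: rhs = 4, matching y values: 2, 9 (2 points).
  x = 4: rhs = 7, matching y values: none (0 points).
  x = 5: rhs = 1, matching y values: 1, 10 (2 points).
  x = 6: rhs = 3, matching y values: 5, 6 (2 points).
  x = 7: rhs = 8, matching y values: none (0 points).
  x = 8: rhs = 0, matching y values: 0 (1 points).
  x = 9: rhs = 7, matching y values: none (0 points).
  x = 10: rhs = 2, matching y values: none (0 points).
Total affine count: 7.
Full point count |E(F_11)| = 7 + 1 = 8.
Hasse bound: |8 − (11+1)| = |-4| = 4 ≤ 2√11 ≈ 6.6332 ✓.


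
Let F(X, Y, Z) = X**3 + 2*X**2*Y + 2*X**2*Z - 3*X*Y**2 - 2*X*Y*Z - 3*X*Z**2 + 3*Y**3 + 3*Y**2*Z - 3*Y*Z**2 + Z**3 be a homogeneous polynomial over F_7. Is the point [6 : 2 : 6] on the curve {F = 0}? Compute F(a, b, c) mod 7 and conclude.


F(6,2,6) ≡ 3 (mod 7); P is NOT on the curve.

Evaluate F(6, 2, 6) term-by-term (mod 7).
  X**3 ↦ 1·216·1·1 = 216
  2*X**2*Y ↦ 2·36·2·1 = 144
  2*X**2*Z ↦ 2·36·1·6 = 432
  -3*X*Y**2 ↦ -3·6·4·1 = -72
  -2*X*Y*Z ↦ -2·6·2·6 = -144
  -3*X*Z**2 ↦ -3·6·1·36 = -648
  3*Y**3 ↦ 3·1·8·1 = 24
  3*Y**2*Z ↦ 3·1·4·6 = 72
  -3*Y*Z**2 ↦ -3·1·2·36 = -216
  Z**3 ↦ 1·1·1·216 = 216
Sum: F(6, 2, 6) = (216) + (144) + (432) + (-72) + (-144) + (-648) + (24) + (72) + (-216) + (216) = 24.
Reducing mod 7: 24 ≡ 3 (mod 7).
Since F(a, b, c) ≡ 3 ≠ 0 (mod 7), P does NOT lie on the curve.


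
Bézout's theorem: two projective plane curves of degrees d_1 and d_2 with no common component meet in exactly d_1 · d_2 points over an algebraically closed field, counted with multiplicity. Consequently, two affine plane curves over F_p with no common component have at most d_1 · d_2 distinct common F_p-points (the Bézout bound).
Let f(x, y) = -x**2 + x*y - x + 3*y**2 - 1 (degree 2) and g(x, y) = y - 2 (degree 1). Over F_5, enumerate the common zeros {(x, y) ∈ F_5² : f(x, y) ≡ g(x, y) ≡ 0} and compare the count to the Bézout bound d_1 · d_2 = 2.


Common zeros: {(3, 2)}; count = 1; Bézout bound = 2.

deg(f) = 2, deg(g) = 1, so Bézout bound = 2.
Scan x ∈ F_5. For each x, list the y ∈ F_5 with f(x, y) ≡ 0 and those with g(x, y) ≡ 0 (mod 5); the common zeros in that column are the intersection.
  x = 0: f ≡ 0 at y ∈ ∅; g ≡ 0 at y ∈ {2}; common: ∅.
  x = 1: f ≡ 0 at y ∈ ∅; g ≡ 0 at y ∈ {2}; common: ∅.
  x = 2: f ≡ 0 at y ∈ ∅; g ≡ 0 at y ∈ {2}; common: ∅.
  x = 3: f ≡ 0 at y ∈ {2}; g ≡ 0 at y ∈ {2}; common: {2}.
  x = 4: f ≡ 0 at y ∈ ∅; g ≡ 0 at y ∈ {2}; common: ∅.
Collecting: common zeros = {(3, 2)}, so the count is 1.
Comparison with the Bézout bound: 1 ≤ 2 = deg(f)·deg(g), as expected for curves with no common component (the affine F_5-count falls short of the bound because intersections may lie at infinity, over extension fields, or carry multiplicity).


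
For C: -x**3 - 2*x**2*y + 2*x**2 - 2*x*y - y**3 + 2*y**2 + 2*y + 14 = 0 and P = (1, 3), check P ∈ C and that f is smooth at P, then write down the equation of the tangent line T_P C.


Tangent line at P: -17*x - 17*y + 68 = 0.

Step 1: f(1, 3) = 0, so P lies on C.
Step 2: partial derivatives
  f_x(x, y) = -3*x**2 - 4*x*y + 4*x - 2*y, f_y(x, y) = -2*x**2 - 2*x - 3*y**2 + 4*y + 2.
  f_x(P) = -17, f_y(P) = -17 (gradient nonzero, so P is smooth).
Step 3: tangent line at P: -17·(x − 1) + -17·(y − 3) = 0.
Expanding: -17*x - 17*y + 68 = 0.


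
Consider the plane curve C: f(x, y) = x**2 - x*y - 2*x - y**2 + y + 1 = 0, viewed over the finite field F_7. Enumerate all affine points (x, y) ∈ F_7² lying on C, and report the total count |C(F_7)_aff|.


Affine F_7-points: {(1, 0)}; count = 1.

For each of the 49 pairs (x, y) ∈ F_7², evaluate f(x, y) mod 7. Record the zeros.
  x = 0: [0↦1, 1↦1, 2↦6, 3↦2, 4↦3, 5↦2, 6↦6]  zeros at y ∈ ∅
  x = 1: [0↦0, 1↦6, 2↦3, 3↦5, 4↦5, 5↦3, 6↦6]  zeros at y ∈ {0}
  x = 2: [0↦1, 1↦6, 2↦2, 3↦3, 4↦2, 5↦6, 6↦1]  zeros at y ∈ ∅
  x = 3: [0↦4, 1↦1, 2↦3, 3↦3, 4↦1, 5↦4, 6↦5]  zeros at y ∈ ∅
  x = 4: [0↦2, 1↦5, 2↦6, 3↦5, 4↦2, 5↦4, 6↦4]  zeros at y ∈ ∅
  x = 5: [0↦2, 1↦4, 2↦4, 3↦2, 4↦5, 5↦6, 6↦5]  zeros at y ∈ ∅
  x = 6: [0↦4, 1↦5, 2↦4, 3↦1, 4↦3, 5↦3, 6↦1]  zeros at y ∈ ∅
Collecting zeros: affine points = {(1, 0)}.
Total count |C(F_7)_aff| = 1.


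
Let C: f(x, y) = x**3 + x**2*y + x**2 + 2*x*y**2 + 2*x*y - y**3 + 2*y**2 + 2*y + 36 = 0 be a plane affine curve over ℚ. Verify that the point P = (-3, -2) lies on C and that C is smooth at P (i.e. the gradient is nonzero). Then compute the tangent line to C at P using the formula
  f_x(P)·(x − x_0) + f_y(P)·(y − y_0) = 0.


Tangent line at P: 37*x + 9*y + 129 = 0.

Step 1: f(-3, -2) = 0, so P lies on C.
Step 2: partial derivatives
  f_x(x, y) = 3*x**2 + 2*x*y + 2*x + 2*y**2 + 2*y, f_y(x, y) = x**2 + 4*x*y + 2*x - 3*y**2 + 4*y + 2.
  f_x(P) = 37, f_y(P) = 9 (gradient nonzero, so P is smooth).
Step 3: tangent line at P: 37·(x − -3) + 9·(y − -2) = 0.
Expanding: 37*x + 9*y + 129 = 0.


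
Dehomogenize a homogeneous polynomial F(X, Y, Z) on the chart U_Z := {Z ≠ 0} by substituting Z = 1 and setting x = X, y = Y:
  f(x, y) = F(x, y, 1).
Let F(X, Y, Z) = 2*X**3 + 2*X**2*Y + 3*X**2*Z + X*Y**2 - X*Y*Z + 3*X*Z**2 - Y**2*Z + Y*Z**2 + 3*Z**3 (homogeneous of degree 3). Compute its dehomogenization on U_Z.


f(x, y) = 2*x**3 + 2*x**2*y + 3*x**2 + x*y**2 - x*y + 3*x - y**2 + y + 3

On U_Z we set Z = 1. Each monomial c·X^i·Y^j·Z^k in F becomes c·x^i·y^j·1^k = c·x^i·y^j.
Substituting Z = 1: F(X, Y, 1) = 2*x**3 + 2*x**2*y + 3*x**2 + x*y**2 - x*y + 3*x - y**2 + y + 3.
Note: deg(f) ≤ deg(F) = 3; strict inequality happens when F is divisible by Z (lost terms).


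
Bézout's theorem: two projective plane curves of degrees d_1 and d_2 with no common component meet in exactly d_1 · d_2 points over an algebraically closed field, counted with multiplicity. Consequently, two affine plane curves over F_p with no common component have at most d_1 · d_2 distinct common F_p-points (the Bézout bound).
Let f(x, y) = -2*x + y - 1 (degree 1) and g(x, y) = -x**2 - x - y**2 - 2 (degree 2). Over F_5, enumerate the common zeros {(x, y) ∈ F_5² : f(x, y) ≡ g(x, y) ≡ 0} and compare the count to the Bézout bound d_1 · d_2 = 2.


Common zeros: ∅; count = 0; Bézout bound = 2.

deg(f) = 1, deg(g) = 2, so Bézout bound = 2.
Scan x ∈ F_5. For each x, list the y ∈ F_5 with f(x, y) ≡ 0 and those with g(x, y) ≡ 0 (mod 5); the common zeros in that column are the intersection.
  x = 0: f ≡ 0 at y ∈ {1}; g ≡ 0 at y ∈ ∅; common: ∅.
  x = 1: f ≡ 0 at y ∈ {3}; g ≡ 0 at y ∈ {1, 4}; common: ∅.
  x = 2: f ≡ 0 at y ∈ {0}; g ≡ 0 at y ∈ ∅; common: ∅.
  x = 3: f ≡ 0 at y ∈ {2}; g ≡ 0 at y ∈ {1, 4}; common: ∅.
  x = 4: f ≡ 0 at y ∈ {4}; g ≡ 0 at y ∈ ∅; common: ∅.
Collecting: common zeros = ∅, so the count is 0.
Comparison with the Bézout bound: 0 ≤ 2 = deg(f)·deg(g), as expected for curves with no common component (the affine F_5-count falls short of the bound because intersections may lie at infinity, over extension fields, or carry multiplicity).


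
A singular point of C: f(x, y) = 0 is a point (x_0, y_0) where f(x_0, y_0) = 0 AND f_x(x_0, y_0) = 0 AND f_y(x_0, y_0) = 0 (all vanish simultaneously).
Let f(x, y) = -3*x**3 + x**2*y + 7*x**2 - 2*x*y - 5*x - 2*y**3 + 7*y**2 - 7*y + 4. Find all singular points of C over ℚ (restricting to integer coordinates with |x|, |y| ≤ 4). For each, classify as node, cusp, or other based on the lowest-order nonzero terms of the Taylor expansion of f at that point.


Singular points: {(1, 1)}; classification: node.

Compute partial derivatives:
  f_x = -9*x**2 + 2*x*y + 14*x - 2*y - 5.
  f_y = x**2 - 2*x - 6*y**2 + 14*y - 7.
Scan x_0 ∈ {−4, ..., 4}. For each x_0, f_y(x_0, y) is a polynomial in y; find its integer roots y ∈ {−4, ..., 4}, then test f_x and f at those candidates.
  x = -4: f_y(-4, y) = -6*y**2 + 14*y + 17; no integer root y with |y| ≤ 4.
  x = -3: f_y(-3, y) = -6*y**2 + 14*y + 8; no integer root y with |y| ≤ 4.
  x = -2: f_y(-2, y) = -6*y**2 + 14*y + 1; no integer root y with |y| ≤ 4.
  x = -1: f_y(-1, y) = -6*y**2 + 14*y - 4; vanishes at y ∈ {2}. (-1, 2): f_x = -36 ≠ 0.
  x = 0: f_y(0, y) = -6*y**2 + 14*y - 7; no integer root y with |y| ≤ 4.
  x = 1: f_y(1, y) = -6*y**2 + 14*y - 8; vanishes at y ∈ {1}. (1, 1): f_x = 0, f = 0 — SINGULAR.
  x = 2: f_y(2, y) = -6*y**2 + 14*y - 7; no integer root y with |y| ≤ 4.
  x = 3: f_y(3, y) = -6*y**2 + 14*y - 4; vanishes at y ∈ {2}. (3, 2): f_x = -36 ≠ 0.
  x = 4: f_y(4, y) = -6*y**2 + 14*y + 1; no integer root y with |y| ≤ 4.
Only singular point on the grid: (1, 1).
Classify: substitute x = 1 + u, y = 1 + v and expand: f = -3*u**3 + u**2*v - u**2 - 2*v**3 + v**2.
No constant or linear terms (consistent with a singular point). Quadratic part: -u**2 + v**2. Cubic part: -3*u**3 + u**2*v - 2*v**3.
The quadratic part v**2 - u**2 = (v − u)(v + u) splits into two distinct linear factors, so there are two distinct tangent lines y − 1 = ±(x − 1) — this is a node (ordinary double point).
Classification: node.
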